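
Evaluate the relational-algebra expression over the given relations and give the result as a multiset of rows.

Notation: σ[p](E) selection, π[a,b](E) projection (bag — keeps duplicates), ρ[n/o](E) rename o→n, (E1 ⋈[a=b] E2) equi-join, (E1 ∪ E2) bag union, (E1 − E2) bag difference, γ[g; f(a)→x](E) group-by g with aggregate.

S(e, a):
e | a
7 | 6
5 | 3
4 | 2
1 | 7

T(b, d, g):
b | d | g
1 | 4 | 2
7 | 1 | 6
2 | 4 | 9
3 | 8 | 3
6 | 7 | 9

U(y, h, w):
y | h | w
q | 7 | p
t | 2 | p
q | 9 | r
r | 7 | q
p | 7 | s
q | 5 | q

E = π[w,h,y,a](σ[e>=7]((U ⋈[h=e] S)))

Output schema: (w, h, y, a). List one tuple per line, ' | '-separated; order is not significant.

Per-node cardinality:
  U → 6
  S → 4
  (U ⋈[h=e] S) → 4
  σ[e>=7]((U ⋈[h=e] S)) → 3
  π[w,h,y,a](σ[e>=7]((U ⋈[h=e] S))) → 3

== RESULT ==
w | h | y | a
p | 7 | q | 6
q | 7 | r | 6
s | 7 | p | 6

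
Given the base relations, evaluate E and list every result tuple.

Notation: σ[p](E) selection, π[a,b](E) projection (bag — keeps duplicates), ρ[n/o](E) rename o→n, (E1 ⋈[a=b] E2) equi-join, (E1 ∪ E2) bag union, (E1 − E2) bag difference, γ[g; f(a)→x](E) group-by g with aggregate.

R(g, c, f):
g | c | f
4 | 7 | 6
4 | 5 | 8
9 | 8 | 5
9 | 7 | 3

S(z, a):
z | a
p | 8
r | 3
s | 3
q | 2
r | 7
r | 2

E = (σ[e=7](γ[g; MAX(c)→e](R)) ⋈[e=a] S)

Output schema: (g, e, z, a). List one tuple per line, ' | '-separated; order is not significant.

Row counts bottom-up:
  R → 4
  γ[g; MAX(c)→e](R) → 2
  σ[e=7](γ[g; MAX(c)→e](R)) → 1
  S → 6
  (σ[e=7](γ[g; MAX(c)→e](R)) ⋈[e=a] S) → 1

== RESULT ==
g | e | z | a
4 | 7 | r | 7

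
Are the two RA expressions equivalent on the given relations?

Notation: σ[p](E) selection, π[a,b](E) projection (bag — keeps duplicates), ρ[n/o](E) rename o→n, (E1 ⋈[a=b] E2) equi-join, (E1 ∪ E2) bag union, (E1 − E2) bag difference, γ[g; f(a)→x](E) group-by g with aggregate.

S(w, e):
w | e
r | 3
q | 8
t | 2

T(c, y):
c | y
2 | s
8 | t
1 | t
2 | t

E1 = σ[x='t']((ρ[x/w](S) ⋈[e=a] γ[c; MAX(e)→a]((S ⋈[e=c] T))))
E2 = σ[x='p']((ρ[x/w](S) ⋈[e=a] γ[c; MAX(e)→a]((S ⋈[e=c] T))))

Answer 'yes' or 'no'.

E1 per-node cardinality:
  S → 3
  ρ[x/w](S) → 3
  S → 3
  T → 4
  (S ⋈[e=c] T) → 3
  γ[c; MAX(e)→a]((S ⋈[e=c] T)) → 2
  (ρ[x/w](S) ⋈[e=a] γ[c; MAX(e)→a]((S ⋈[e=c] T))) → 2
  σ[x='t']((ρ[x/w](S) ⋈[e=a] γ[c; MAX(e)→a]((S ⋈[e=c] T)))) → 1
E2 per-node cardinality:
  S → 3
  ρ[x/w](S) → 3
  S → 3
  T → 4
  (S ⋈[e=c] T) → 3
  γ[c; MAX(e)→a]((S ⋈[e=c] T)) → 2
  (ρ[x/w](S) ⋈[e=a] γ[c; MAX(e)→a]((S ⋈[e=c] T))) → 2
  σ[x='p']((ρ[x/w](S) ⋈[e=a] γ[c; MAX(e)→a]((S ⋈[e=c] T)))) → 0

E1 result:
x | e | c | a
t | 2 | 2 | 2
E2 result:
x | e | c | a
(0 rows)
Witness: ('t', 2, 2, 2) appears 1× in E1 but 0× in E2.

no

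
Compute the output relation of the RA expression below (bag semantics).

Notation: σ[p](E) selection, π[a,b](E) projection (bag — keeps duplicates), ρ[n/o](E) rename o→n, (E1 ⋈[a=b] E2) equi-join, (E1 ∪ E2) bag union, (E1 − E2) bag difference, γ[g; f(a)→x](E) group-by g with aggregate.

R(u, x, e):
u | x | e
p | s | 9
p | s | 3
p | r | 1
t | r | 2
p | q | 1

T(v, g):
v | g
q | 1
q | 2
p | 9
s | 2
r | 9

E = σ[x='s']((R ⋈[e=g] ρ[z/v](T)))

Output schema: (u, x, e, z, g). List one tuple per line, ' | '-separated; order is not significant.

Stepwise |·|:
  R → 5
  T → 5
  ρ[z/v](T) → 5
  (R ⋈[e=g] ρ[z/v](T)) → 6
  σ[x='s']((R ⋈[e=g] ρ[z/v](T))) → 2

== RESULT ==
u | x | e | z | g
p | s | 9 | p | 9
p | s | 9 | r | 9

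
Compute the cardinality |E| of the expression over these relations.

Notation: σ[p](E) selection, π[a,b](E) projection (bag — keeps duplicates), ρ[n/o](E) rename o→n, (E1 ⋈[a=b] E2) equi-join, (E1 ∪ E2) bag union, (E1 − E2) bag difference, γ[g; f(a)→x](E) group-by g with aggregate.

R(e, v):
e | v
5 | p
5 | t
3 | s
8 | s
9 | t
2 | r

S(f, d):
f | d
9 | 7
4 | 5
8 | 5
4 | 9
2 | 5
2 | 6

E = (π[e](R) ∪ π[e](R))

Stepwise |·|:
  R → 6
  π[e](R) → 6
  R → 6
  π[e](R) → 6
  (π[e](R) ∪ π[e](R)) → 12

|E| = 12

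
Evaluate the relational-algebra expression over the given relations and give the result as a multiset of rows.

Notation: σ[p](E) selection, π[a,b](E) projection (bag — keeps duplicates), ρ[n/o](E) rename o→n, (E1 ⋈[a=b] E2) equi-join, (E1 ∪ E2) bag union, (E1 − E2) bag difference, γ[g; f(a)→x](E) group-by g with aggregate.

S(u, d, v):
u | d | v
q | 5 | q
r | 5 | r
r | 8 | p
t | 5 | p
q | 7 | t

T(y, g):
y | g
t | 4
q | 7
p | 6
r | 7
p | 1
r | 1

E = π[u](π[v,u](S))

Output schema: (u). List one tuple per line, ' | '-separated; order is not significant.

Stepwise |·|:
  S → 5
  π[v,u](S) → 5
  π[u](π[v,u](S)) → 5

== RESULT ==
u
q
q
r
r
t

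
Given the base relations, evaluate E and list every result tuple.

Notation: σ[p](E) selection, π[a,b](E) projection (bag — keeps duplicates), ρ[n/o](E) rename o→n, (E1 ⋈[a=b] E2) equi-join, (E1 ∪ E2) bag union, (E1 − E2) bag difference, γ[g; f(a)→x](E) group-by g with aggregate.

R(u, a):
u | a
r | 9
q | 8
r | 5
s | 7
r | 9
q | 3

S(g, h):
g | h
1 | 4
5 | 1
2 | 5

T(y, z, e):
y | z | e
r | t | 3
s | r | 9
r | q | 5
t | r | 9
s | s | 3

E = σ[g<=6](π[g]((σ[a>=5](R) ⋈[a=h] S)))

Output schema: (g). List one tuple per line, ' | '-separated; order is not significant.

Per-node cardinality:
  R → 6
  σ[a>=5](R) → 5
  S → 3
  (σ[a>=5](R) ⋈[a=h] S) → 1
  π[g]((σ[a>=5](R) ⋈[a=h] S)) → 1
  σ[g<=6](π[g]((σ[a>=5](R) ⋈[a=h] S))) → 1

== RESULT ==
g
2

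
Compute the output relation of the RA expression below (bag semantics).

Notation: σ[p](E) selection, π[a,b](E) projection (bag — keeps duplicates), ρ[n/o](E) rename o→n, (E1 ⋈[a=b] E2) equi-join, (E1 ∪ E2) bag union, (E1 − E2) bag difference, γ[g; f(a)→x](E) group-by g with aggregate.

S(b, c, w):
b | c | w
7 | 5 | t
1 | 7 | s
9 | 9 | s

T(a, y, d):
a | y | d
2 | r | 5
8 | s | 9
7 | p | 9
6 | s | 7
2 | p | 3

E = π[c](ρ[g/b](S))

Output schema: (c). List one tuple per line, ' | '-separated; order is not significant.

Subexpression sizes:
  S → 3
  ρ[g/b](S) → 3
  π[c](ρ[g/b](S)) → 3

== RESULT ==
c
5
7
9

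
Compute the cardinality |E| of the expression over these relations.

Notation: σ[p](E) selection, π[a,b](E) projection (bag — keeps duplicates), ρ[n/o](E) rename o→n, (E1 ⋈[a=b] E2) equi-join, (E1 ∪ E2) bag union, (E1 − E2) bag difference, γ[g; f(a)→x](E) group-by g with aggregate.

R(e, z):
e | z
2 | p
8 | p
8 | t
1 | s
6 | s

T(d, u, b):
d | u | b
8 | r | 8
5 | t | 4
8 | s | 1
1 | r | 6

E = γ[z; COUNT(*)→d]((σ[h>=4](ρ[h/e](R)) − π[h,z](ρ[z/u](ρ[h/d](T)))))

Stepwise |·|:
  R → 5
  ρ[h/e](R) → 5
  σ[h>=4](ρ[h/e](R)) → 3
  T → 4
  ρ[h/d](T) → 4
  ρ[z/u](ρ[h/d](T)) → 4
  π[h,z](ρ[z/u](ρ[h/d](T))) → 4
  (σ[h>=4](ρ[h/e](R)) − π[h,z](ρ[z/u](ρ[h/d](T)))) → 3
  γ[z; COUNT(*)→d]((σ[h>=4](ρ[h/e](R)) − π[h,z](ρ[z/u](ρ[h/d](T))))) → 3

|E| = 3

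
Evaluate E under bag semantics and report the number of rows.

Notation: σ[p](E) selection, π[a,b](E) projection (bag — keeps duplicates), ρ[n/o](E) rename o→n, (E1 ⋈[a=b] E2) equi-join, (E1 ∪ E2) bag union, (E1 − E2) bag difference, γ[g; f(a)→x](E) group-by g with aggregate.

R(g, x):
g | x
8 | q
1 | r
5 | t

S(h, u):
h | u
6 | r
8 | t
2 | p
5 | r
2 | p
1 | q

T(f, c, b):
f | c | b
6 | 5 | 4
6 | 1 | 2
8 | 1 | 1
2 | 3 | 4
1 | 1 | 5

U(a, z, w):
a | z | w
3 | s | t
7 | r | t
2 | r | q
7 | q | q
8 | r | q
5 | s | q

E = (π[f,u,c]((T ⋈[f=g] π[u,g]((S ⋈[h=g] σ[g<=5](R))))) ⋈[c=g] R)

Per-node cardinality:
  T → 5
  S → 6
  R → 3
  σ[g<=5](R) → 2
  (S ⋈[h=g] σ[g<=5](R)) → 2
  π[u,g]((S ⋈[h=g] σ[g<=5](R))) → 2
  (T ⋈[f=g] π[u,g]((S ⋈[h=g] σ[g<=5](R)))) → 1
  π[f,u,c]((T ⋈[f=g] π[u,g]((S ⋈[h=g] σ[g<=5](R))))) → 1
  R → 3
  (π[f,u,c]((T ⋈[f=g] π[u,g]((S ⋈[h=g] σ[g<=5](R))))) ⋈[c=g] R) → 1

|E| = 1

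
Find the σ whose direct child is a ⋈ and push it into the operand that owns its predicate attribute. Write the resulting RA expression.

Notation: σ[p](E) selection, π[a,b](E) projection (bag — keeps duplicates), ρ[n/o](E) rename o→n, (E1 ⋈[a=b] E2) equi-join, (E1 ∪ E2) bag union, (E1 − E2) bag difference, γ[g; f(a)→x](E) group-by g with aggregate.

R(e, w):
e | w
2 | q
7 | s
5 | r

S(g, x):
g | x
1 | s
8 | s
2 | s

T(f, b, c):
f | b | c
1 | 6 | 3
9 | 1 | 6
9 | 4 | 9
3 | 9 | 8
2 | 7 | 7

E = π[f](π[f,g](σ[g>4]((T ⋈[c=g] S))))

σ filters on g, owned by the right side.
E' = π[f](π[f,g]((T ⋈[c=g] σ[g>4](S))))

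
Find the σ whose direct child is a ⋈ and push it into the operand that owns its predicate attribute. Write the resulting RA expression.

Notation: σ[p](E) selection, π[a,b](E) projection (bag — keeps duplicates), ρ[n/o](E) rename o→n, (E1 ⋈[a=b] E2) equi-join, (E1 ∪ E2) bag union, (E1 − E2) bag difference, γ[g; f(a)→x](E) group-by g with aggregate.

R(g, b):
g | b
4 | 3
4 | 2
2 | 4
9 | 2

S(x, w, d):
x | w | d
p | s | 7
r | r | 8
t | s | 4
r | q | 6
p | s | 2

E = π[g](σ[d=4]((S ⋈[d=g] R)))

σ filters on d, owned by the left side.
E' = π[g]((σ[d=4](S) ⋈[d=g] R))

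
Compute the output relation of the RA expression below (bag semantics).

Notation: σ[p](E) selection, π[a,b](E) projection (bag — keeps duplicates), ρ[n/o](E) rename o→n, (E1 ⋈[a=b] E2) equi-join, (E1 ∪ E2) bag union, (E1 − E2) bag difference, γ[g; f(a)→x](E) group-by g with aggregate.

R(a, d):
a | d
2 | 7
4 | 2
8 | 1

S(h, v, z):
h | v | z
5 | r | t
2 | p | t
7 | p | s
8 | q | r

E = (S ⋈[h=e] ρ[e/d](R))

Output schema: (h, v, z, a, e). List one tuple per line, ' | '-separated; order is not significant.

Per-node cardinality:
  S → 4
  R → 3
  ρ[e/d](R) → 3
  (S ⋈[h=e] ρ[e/d](R)) → 2

== RESULT ==
h | v | z | a | e
2 | p | t | 4 | 2
7 | p | s | 2 | 7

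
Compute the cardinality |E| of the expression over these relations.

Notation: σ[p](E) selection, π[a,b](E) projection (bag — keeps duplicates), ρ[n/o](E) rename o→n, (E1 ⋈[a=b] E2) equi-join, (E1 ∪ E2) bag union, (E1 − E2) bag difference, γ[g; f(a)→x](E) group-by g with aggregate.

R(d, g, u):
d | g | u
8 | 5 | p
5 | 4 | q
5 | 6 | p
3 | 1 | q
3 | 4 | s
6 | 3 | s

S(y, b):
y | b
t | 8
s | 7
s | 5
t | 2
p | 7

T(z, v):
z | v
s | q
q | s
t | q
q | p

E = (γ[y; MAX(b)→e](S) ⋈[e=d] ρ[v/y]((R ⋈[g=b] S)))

Stepwise |·|:
  S → 5
  γ[y; MAX(b)→e](S) → 3
  R → 6
  S → 5
  (R ⋈[g=b] S) → 1
  ρ[v/y]((R ⋈[g=b] S)) → 1
  (γ[y; MAX(b)→e](S) ⋈[e=d] ρ[v/y]((R ⋈[g=b] S))) → 1

|E| = 1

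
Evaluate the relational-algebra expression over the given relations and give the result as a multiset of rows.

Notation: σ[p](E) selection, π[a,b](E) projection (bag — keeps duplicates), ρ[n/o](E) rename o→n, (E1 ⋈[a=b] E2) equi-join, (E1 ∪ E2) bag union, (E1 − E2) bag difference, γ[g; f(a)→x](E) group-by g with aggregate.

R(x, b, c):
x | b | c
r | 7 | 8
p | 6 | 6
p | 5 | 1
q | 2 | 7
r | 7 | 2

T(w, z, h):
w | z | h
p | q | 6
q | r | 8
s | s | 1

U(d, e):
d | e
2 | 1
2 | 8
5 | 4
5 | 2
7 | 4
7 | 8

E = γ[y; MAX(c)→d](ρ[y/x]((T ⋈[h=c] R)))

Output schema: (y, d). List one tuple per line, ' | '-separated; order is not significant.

Stepwise |·|:
  T → 3
  R → 5
  (T ⋈[h=c] R) → 3
  ρ[y/x]((T ⋈[h=c] R)) → 3
  γ[y; MAX(c)→d](ρ[y/x]((T ⋈[h=c] R))) → 2

== RESULT ==
y | d
p | 6
r | 8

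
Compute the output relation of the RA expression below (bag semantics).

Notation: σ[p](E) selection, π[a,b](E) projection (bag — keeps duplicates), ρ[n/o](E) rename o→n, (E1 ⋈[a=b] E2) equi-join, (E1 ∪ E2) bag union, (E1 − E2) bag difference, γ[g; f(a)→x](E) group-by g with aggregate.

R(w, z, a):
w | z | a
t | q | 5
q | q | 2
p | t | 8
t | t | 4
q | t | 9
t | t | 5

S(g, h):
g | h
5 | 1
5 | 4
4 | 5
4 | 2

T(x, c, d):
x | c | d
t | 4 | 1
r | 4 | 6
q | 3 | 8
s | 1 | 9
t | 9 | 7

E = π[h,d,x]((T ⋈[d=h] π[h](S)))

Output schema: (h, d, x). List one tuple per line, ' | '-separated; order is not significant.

Subexpression sizes:
  T → 5
  S → 4
  π[h](S) → 4
  (T ⋈[d=h] π[h](S)) → 1
  π[h,d,x]((T ⋈[d=h] π[h](S))) → 1

== RESULT ==
h | d | x
1 | 1 | t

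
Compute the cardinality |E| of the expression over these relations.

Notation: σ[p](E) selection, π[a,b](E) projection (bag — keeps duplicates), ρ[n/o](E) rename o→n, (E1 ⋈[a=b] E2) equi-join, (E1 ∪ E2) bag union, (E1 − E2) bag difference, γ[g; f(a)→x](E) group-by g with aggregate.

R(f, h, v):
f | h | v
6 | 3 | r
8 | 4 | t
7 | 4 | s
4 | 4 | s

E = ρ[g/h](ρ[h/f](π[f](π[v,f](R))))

Per-node cardinality:
  R → 4
  π[v,f](R) → 4
  π[f](π[v,f](R)) → 4
  ρ[h/f](π[f](π[v,f](R))) → 4
  ρ[g/h](ρ[h/f](π[f](π[v,f](R)))) → 4

|E| = 4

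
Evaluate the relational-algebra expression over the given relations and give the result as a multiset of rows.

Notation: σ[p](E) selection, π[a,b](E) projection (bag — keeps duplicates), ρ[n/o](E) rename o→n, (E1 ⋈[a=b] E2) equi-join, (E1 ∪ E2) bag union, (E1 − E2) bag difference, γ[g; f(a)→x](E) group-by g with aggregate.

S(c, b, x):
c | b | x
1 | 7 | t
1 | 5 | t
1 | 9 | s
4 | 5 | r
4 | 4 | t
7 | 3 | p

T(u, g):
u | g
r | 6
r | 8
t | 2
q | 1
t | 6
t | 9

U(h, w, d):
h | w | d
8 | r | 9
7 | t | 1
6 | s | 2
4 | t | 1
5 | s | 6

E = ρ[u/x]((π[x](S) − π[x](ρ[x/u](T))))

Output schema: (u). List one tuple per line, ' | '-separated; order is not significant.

Stepwise |·|:
  S → 6
  π[x](S) → 6
  T → 6
  ρ[x/u](T) → 6
  π[x](ρ[x/u](T)) → 6
  (π[x](S) − π[x](ρ[x/u](T))) → 2
  ρ[u/x]((π[x](S) − π[x](ρ[x/u](T)))) → 2

== RESULT ==
u
p
s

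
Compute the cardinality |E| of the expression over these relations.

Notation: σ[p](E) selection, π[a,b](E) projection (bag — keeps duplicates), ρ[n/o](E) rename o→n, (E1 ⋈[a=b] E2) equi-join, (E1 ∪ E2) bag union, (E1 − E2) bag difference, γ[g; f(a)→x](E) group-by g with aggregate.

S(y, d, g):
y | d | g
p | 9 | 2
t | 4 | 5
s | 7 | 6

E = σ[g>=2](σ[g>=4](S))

Subexpression sizes:
  S → 3
  σ[g>=4](S) → 2
  σ[g>=2](σ[g>=4](S)) → 2

|E| = 2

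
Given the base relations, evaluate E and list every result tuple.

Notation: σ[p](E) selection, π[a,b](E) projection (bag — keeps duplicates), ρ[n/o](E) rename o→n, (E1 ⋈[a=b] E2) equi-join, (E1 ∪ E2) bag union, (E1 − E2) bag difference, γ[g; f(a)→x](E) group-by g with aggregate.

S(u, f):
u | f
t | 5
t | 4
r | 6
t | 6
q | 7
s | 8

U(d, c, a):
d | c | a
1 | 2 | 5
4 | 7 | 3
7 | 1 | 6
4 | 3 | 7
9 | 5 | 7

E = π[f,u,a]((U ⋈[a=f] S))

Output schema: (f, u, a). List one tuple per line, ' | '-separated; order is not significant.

Row counts bottom-up:
  U → 5
  S → 6
  (U ⋈[a=f] S) → 5
  π[f,u,a]((U ⋈[a=f] S)) → 5

== RESULT ==
f | u | a
5 | t | 5
6 | r | 6
6 | t | 6
7 | q | 7
7 | q | 7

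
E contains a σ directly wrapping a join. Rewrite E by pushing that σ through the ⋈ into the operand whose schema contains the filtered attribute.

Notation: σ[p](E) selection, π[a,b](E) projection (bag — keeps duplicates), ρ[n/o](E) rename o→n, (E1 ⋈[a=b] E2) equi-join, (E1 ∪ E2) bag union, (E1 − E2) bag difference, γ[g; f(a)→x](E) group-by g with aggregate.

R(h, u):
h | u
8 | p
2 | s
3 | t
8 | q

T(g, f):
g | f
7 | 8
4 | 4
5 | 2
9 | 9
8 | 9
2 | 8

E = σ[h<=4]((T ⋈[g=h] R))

σ filters on h, owned by the right side.
E' = (T ⋈[g=h] σ[h<=4](R))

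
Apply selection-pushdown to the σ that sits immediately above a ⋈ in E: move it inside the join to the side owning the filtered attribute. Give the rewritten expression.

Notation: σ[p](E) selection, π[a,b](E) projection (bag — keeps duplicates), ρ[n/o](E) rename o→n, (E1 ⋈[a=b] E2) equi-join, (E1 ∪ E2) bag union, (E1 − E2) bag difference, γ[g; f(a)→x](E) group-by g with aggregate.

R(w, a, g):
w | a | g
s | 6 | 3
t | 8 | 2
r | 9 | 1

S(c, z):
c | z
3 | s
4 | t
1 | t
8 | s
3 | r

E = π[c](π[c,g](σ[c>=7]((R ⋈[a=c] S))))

σ filters on c, owned by the right side.
E' = π[c](π[c,g]((R ⋈[a=c] σ[c>=7](S))))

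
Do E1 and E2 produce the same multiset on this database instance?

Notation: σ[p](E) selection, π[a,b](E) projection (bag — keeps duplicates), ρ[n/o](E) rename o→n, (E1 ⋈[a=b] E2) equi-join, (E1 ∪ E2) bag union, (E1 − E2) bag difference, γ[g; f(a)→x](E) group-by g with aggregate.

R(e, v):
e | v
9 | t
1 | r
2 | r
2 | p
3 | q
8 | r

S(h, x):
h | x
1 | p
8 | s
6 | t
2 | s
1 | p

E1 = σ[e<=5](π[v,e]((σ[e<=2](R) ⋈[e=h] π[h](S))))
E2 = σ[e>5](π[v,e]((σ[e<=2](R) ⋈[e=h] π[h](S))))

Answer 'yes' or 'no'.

E1 per-node cardinality:
  R → 6
  σ[e<=2](R) → 3
  S → 5
  π[h](S) → 5
  (σ[e<=2](R) ⋈[e=h] π[h](S)) → 4
  π[v,e]((σ[e<=2](R) ⋈[e=h] π[h](S))) → 4
  σ[e<=5](π[v,e]((σ[e<=2](R) ⋈[e=h] π[h](S)))) → 4
E2 per-node cardinality:
  R → 6
  σ[e<=2](R) → 3
  S → 5
  π[h](S) → 5
  (σ[e<=2](R) ⋈[e=h] π[h](S)) → 4
  π[v,e]((σ[e<=2](R) ⋈[e=h] π[h](S))) → 4
  σ[e>5](π[v,e]((σ[e<=2](R) ⋈[e=h] π[h](S)))) → 0

E1 result:
v | e
p | 2
r | 1
r | 1
r | 2
E2 result:
v | e
(0 rows)
Witness: ('r', 1) appears 2× in E1 but 0× in E2.

no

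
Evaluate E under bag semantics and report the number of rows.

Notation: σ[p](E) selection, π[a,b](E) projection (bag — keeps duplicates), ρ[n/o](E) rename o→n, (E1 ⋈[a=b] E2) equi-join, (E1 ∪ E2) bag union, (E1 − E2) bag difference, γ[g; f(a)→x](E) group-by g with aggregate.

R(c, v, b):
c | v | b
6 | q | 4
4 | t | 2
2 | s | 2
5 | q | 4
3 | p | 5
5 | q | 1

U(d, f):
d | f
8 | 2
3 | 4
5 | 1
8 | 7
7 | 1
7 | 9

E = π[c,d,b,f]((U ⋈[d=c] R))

Stepwise |·|:
  U → 6
  R → 6
  (U ⋈[d=c] R) → 3
  π[c,d,b,f]((U ⋈[d=c] R)) → 3

|E| = 3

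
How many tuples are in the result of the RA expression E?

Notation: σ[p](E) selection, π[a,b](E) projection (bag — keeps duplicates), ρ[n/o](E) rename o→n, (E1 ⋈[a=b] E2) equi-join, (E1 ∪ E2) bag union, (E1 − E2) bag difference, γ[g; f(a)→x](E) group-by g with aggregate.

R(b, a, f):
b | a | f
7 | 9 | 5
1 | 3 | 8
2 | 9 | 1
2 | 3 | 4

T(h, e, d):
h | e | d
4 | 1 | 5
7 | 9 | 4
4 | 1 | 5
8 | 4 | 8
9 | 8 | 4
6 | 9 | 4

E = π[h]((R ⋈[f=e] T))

Stepwise |·|:
  R → 4
  T → 6
  (R ⋈[f=e] T) → 4
  π[h]((R ⋈[f=e] T)) → 4

|E| = 4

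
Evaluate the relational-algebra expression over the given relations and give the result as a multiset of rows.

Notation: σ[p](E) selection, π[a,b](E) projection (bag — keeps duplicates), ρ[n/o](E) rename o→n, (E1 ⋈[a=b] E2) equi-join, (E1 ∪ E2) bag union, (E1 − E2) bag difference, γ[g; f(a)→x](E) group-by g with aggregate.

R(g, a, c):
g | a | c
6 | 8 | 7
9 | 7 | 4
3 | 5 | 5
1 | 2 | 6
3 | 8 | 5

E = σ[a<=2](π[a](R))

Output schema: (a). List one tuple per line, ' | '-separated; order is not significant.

Stepwise |·|:
  R → 5
  π[a](R) → 5
  σ[a<=2](π[a](R)) → 1

== RESULT ==
a
2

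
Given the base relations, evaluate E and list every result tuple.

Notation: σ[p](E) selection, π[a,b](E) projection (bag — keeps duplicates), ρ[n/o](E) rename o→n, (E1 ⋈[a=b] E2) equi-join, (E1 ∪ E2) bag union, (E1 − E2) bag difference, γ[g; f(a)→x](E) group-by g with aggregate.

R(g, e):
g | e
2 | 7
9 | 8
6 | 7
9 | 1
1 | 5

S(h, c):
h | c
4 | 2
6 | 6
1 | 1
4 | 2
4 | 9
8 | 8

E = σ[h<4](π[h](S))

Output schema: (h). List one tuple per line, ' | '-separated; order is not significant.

Row counts bottom-up:
  S → 6
  π[h](S) → 6
  σ[h<4](π[h](S)) → 1

== RESULT ==
h
1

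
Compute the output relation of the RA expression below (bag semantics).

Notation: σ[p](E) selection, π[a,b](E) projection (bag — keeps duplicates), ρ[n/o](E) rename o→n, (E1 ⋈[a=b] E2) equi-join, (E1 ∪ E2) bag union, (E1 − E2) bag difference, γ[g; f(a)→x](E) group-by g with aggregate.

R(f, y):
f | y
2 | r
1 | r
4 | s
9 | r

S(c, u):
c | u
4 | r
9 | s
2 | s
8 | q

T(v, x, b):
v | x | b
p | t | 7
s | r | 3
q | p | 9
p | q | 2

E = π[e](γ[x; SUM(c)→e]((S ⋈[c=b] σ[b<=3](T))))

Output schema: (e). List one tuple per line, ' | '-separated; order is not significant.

Subexpression sizes:
  S → 4
  T → 4
  σ[b<=3](T) → 2
  (S ⋈[c=b] σ[b<=3](T)) → 1
  γ[x; SUM(c)→e]((S ⋈[c=b] σ[b<=3](T))) → 1
  π[e](γ[x; SUM(c)→e]((S ⋈[c=b] σ[b<=3](T)))) → 1

== RESULT ==
e
2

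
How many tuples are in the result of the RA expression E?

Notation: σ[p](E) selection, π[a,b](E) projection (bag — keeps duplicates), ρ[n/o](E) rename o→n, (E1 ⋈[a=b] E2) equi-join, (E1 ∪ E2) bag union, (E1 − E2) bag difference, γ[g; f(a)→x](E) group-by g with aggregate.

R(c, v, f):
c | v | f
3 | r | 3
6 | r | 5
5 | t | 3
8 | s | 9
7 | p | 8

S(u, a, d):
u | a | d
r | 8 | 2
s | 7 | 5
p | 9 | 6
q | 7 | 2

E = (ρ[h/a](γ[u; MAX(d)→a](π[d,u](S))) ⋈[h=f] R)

Stepwise |·|:
  S → 4
  π[d,u](S) → 4
  γ[u; MAX(d)→a](π[d,u](S)) → 4
  ρ[h/a](γ[u; MAX(d)→a](π[d,u](S))) → 4
  R → 5
  (ρ[h/a](γ[u; MAX(d)→a](π[d,u](S))) ⋈[h=f] R) → 1

|E| = 1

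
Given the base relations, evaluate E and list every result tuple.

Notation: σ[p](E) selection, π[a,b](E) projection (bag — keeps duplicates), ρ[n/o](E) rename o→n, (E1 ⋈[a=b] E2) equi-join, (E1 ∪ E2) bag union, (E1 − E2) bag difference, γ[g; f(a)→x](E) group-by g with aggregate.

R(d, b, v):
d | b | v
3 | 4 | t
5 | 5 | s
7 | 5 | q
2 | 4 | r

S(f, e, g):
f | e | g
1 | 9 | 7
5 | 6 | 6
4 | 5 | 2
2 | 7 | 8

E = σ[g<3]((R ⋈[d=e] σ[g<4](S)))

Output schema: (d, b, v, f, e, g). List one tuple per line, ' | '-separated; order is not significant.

Stepwise |·|:
  R → 4
  S → 4
  σ[g<4](S) → 1
  (R ⋈[d=e] σ[g<4](S)) → 1
  σ[g<3]((R ⋈[d=e] σ[g<4](S))) → 1

== RESULT ==
d | b | v | f | e | g
5 | 5 | s | 4 | 5 | 2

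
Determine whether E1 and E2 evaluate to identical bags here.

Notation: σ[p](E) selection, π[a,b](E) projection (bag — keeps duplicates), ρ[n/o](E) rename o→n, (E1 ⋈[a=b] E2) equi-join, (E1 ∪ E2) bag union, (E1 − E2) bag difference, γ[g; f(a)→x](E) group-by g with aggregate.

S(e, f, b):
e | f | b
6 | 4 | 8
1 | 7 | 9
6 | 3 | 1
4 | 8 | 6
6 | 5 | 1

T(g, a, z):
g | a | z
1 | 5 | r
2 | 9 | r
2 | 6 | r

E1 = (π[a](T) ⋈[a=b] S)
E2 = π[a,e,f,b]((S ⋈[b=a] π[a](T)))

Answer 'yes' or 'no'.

E1 per-node cardinality:
  T → 3
  π[a](T) → 3
  S → 5
  (π[a](T) ⋈[a=b] S) → 2
E2 per-node cardinality:
  S → 5
  T → 3
  π[a](T) → 3
  (S ⋈[b=a] π[a](T)) → 2
  π[a,e,f,b]((S ⋈[b=a] π[a](T))) → 2

E1 and E2 produce the same multiset:
a | e | f | b
6 | 4 | 8 | 6
9 | 1 | 7 | 9

yes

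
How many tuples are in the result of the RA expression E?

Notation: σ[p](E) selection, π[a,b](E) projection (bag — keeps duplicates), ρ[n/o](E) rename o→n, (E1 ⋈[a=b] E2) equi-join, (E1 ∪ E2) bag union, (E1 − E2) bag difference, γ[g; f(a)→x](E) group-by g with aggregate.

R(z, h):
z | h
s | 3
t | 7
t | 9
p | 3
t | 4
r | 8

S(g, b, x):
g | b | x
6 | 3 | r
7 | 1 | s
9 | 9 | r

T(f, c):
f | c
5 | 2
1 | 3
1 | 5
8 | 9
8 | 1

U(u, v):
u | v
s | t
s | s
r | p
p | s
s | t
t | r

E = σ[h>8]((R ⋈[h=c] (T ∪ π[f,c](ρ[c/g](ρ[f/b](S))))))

Per-node cardinality:
  R → 6
  T → 5
  S → 3
  ρ[f/b](S) → 3
  ρ[c/g](ρ[f/b](S)) → 3
  π[f,c](ρ[c/g](ρ[f/b](S))) → 3
  (T ∪ π[f,c](ρ[c/g](ρ[f/b](S)))) → 8
  (R ⋈[h=c] (T ∪ π[f,c](ρ[c/g](ρ[f/b](S))))) → 5
  σ[h>8]((R ⋈[h=c] (T ∪ π[f,c](ρ[c/g](ρ[f/b](S)))))) → 2

|E| = 2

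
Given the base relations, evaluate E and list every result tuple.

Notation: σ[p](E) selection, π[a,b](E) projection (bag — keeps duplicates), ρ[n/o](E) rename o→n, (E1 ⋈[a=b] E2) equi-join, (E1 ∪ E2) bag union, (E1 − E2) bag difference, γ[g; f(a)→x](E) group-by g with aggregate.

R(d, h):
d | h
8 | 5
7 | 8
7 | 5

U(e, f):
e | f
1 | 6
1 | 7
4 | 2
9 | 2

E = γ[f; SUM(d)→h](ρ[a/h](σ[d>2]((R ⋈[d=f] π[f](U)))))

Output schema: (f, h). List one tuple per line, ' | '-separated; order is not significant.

Stepwise |·|:
  R → 3
  U → 4
  π[f](U) → 4
  (R ⋈[d=f] π[f](U)) → 2
  σ[d>2]((R ⋈[d=f] π[f](U))) → 2
  ρ[a/h](σ[d>2]((R ⋈[d=f] π[f](U)))) → 2
  γ[f; SUM(d)→h](ρ[a/h](σ[d>2]((R ⋈[d=f] π[f](U))))) → 1

== RESULT ==
f | h
7 | 14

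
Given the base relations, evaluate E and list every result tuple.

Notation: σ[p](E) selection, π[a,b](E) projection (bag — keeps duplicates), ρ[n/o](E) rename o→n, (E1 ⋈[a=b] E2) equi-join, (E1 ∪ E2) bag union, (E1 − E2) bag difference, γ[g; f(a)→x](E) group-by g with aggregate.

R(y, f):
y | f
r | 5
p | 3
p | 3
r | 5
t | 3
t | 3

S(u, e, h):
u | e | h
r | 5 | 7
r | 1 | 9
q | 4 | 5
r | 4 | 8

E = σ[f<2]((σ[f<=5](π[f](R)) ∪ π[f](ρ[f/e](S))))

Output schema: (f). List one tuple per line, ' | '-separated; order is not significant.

Stepwise |·|:
  R → 6
  π[f](R) → 6
  σ[f<=5](π[f](R)) → 6
  S → 4
  ρ[f/e](S) → 4
  π[f](ρ[f/e](S)) → 4
  (σ[f<=5](π[f](R)) ∪ π[f](ρ[f/e](S))) → 10
  σ[f<2]((σ[f<=5](π[f](R)) ∪ π[f](ρ[f/e](S)))) → 1

== RESULT ==
f
1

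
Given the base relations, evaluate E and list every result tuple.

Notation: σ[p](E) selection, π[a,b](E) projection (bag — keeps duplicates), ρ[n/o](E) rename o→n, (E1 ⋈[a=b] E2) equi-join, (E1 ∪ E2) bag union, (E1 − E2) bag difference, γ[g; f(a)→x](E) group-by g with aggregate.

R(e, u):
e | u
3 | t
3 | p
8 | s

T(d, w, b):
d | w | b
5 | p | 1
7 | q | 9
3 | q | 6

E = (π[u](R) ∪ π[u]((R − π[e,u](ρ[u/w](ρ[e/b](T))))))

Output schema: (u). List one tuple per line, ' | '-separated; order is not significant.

Row counts bottom-up:
  R → 3
  π[u](R) → 3
  R → 3
  T → 3
  ρ[e/b](T) → 3
  ρ[u/w](ρ[e/b](T)) → 3
  π[e,u](ρ[u/w](ρ[e/b](T))) → 3
  (R − π[e,u](ρ[u/w](ρ[e/b](T)))) → 3
  π[u]((R − π[e,u](ρ[u/w](ρ[e/b](T))))) → 3
  (π[u](R) ∪ π[u]((R − π[e,u](ρ[u/w](ρ[e/b](T)))))) → 6

== RESULT ==
u
p
p
s
s
t
t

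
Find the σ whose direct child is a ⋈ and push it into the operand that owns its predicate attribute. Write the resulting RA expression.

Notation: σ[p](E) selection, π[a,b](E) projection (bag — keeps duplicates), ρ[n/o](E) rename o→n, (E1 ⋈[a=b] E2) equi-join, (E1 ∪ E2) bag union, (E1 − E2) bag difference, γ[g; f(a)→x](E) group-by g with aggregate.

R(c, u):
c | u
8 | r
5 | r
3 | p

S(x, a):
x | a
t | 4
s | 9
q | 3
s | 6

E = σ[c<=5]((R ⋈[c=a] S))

σ filters on c, owned by the left side.
E' = (σ[c<=5](R) ⋈[c=a] S)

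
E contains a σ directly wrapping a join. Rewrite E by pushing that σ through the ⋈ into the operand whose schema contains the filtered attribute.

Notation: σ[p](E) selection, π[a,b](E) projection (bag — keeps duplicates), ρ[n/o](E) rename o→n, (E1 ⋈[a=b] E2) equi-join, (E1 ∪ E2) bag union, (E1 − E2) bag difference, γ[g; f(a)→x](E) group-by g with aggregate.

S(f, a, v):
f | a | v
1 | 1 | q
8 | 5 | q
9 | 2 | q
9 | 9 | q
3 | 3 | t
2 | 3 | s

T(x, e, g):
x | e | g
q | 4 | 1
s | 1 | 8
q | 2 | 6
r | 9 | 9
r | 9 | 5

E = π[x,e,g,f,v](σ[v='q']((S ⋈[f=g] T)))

σ filters on v, owned by the left side.
E' = π[x,e,g,f,v]((σ[v='q'](S) ⋈[f=g] T))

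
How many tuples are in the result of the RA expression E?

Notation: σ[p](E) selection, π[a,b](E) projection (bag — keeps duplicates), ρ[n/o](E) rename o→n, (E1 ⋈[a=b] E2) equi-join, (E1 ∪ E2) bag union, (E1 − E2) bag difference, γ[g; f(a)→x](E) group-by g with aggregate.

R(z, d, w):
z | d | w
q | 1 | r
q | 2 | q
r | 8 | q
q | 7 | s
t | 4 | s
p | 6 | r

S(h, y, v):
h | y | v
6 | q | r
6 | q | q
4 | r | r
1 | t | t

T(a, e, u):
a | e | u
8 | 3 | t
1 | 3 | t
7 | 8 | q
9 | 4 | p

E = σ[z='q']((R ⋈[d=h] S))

Subexpression sizes:
  R → 6
  S → 4
  (R ⋈[d=h] S) → 4
  σ[z='q']((R ⋈[d=h] S)) → 1

|E| = 1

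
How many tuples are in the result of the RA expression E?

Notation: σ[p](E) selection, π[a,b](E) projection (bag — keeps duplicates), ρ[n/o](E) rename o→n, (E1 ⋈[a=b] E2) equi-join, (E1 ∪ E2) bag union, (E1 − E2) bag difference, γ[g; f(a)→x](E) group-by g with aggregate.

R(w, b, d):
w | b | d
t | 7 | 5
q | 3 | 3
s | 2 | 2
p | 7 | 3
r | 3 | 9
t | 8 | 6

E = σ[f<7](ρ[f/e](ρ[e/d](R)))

Row counts bottom-up:
  R → 6
  ρ[e/d](R) → 6
  ρ[f/e](ρ[e/d](R)) → 6
  σ[f<7](ρ[f/e](ρ[e/d](R))) → 5

|E| = 5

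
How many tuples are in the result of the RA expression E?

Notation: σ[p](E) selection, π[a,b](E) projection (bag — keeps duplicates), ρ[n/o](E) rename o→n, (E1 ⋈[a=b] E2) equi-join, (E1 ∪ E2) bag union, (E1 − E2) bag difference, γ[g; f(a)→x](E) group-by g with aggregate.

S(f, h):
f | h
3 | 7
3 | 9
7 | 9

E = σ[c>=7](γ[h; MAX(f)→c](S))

Stepwise |·|:
  S → 3
  γ[h; MAX(f)→c](S) → 2
  σ[c>=7](γ[h; MAX(f)→c](S)) → 1

|E| = 1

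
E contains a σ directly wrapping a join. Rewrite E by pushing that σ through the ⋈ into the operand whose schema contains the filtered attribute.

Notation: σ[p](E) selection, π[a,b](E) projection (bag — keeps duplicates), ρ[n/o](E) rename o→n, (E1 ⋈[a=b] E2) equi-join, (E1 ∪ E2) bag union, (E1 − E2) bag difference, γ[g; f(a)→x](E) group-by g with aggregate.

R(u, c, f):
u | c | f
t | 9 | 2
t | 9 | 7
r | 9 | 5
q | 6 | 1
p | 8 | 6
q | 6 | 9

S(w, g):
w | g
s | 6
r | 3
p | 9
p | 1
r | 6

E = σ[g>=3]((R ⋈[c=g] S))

σ filters on g, owned by the right side.
E' = (R ⋈[c=g] σ[g>=3](S))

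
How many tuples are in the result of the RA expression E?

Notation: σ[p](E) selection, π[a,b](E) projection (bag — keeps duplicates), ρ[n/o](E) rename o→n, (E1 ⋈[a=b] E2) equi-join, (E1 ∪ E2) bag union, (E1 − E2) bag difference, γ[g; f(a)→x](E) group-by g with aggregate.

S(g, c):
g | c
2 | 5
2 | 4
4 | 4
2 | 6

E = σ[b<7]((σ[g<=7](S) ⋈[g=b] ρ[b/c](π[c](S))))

Row counts bottom-up:
  S → 4
  σ[g<=7](S) → 4
  S → 4
  π[c](S) → 4
  ρ[b/c](π[c](S)) → 4
  (σ[g<=7](S) ⋈[g=b] ρ[b/c](π[c](S))) → 2
  σ[b<7]((σ[g<=7](S) ⋈[g=b] ρ[b/c](π[c](S)))) → 2

|E| = 2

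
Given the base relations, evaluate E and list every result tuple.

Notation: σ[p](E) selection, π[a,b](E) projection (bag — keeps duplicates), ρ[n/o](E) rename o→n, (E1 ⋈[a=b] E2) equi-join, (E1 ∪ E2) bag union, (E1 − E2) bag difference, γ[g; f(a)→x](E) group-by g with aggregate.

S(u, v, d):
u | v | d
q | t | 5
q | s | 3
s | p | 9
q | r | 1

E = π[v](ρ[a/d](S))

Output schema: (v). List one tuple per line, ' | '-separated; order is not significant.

Stepwise |·|:
  S → 4
  ρ[a/d](S) → 4
  π[v](ρ[a/d](S)) → 4

== RESULT ==
v
p
r
s
t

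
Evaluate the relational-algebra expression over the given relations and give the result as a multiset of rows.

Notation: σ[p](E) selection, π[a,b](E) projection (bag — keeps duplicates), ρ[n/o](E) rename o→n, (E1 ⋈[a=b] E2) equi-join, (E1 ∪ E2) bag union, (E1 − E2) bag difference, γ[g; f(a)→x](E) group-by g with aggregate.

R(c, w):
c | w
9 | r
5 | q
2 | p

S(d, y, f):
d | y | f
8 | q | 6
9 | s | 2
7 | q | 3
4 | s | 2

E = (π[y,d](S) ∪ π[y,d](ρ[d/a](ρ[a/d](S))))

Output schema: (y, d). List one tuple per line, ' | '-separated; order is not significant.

Per-node cardinality:
  S → 4
  π[y,d](S) → 4
  S → 4
  ρ[a/d](S) → 4
  ρ[d/a](ρ[a/d](S)) → 4
  π[y,d](ρ[d/a](ρ[a/d](S))) → 4
  (π[y,d](S) ∪ π[y,d](ρ[d/a](ρ[a/d](S)))) → 8

== RESULT ==
y | d
q | 7
q | 7
q | 8
q | 8
s | 4
s | 4
s | 9
s | 9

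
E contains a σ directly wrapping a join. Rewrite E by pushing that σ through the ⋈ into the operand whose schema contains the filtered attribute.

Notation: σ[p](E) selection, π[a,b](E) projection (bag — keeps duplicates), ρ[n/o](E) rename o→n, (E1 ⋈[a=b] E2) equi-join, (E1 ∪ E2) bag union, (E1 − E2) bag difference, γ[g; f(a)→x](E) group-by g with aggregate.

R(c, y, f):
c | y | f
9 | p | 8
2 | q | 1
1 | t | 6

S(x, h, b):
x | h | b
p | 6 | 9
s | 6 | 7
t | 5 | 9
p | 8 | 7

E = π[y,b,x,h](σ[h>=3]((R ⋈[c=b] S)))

σ filters on h, owned by the right side.
E' = π[y,b,x,h]((R ⋈[c=b] σ[h>=3](S)))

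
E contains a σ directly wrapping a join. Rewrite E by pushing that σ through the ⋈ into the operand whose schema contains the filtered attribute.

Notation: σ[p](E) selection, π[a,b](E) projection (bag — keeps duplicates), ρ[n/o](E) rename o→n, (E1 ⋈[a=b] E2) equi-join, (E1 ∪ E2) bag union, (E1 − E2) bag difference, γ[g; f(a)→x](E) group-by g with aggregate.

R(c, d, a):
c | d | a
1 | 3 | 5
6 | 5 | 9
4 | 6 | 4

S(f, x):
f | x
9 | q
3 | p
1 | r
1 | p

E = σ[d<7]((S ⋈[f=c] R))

σ filters on d, owned by the right side.
E' = (S ⋈[f=c] σ[d<7](R))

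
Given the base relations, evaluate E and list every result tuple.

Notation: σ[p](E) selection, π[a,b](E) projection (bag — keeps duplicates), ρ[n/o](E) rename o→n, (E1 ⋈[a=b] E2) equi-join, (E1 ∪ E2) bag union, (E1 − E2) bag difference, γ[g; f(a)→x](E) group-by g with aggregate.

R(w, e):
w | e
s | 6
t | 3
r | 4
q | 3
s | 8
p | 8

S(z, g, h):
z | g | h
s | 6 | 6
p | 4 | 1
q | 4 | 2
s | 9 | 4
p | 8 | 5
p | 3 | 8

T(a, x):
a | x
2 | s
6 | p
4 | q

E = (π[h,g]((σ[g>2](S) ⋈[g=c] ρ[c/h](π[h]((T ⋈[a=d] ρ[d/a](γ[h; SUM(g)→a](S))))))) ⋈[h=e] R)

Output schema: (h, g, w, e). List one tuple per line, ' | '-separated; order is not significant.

Per-node cardinality:
  S → 6
  σ[g>2](S) → 6
  T → 3
  S → 6
  γ[h; SUM(g)→a](S) → 6
  ρ[d/a](γ[h; SUM(g)→a](S)) → 6
  (T ⋈[a=d] ρ[d/a](γ[h; SUM(g)→a](S))) → 3
  π[h]((T ⋈[a=d] ρ[d/a](γ[h; SUM(g)→a](S)))) → 3
  ρ[c/h](π[h]((T ⋈[a=d] ρ[d/a](γ[h; SUM(g)→a](S))))) → 3
  (σ[g>2](S) ⋈[g=c] ρ[c/h](π[h]((T ⋈[a=d] ρ[d/a](γ[h; SUM(g)→a](S)))))) → 1
  π[h,g]((σ[g>2](S) ⋈[g=c] ρ[c/h](π[h]((T ⋈[a=d] ρ[d/a](γ[h; SUM(g)→a](S))))))) → 1
  R → 6
  (π[h,g]((σ[g>2](S) ⋈[g=c] ρ[c/h](π[h]((T ⋈[a=d] ρ[d/a](γ[h; SUM(g)→a](S))))))) ⋈[h=e] R) → 1

== RESULT ==
h | g | w | e
6 | 6 | s | 6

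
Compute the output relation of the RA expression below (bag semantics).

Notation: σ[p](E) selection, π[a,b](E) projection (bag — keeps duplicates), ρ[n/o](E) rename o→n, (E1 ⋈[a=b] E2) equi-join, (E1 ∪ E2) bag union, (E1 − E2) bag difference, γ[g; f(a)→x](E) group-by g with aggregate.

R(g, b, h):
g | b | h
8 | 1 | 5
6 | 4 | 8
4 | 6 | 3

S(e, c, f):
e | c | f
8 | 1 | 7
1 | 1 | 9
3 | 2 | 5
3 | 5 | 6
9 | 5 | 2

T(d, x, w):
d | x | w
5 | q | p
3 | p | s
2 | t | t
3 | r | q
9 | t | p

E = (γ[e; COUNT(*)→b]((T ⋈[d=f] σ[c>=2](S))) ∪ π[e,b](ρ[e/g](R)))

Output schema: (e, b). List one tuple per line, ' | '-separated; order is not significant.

Per-node cardinality:
  T → 5
  S → 5
  σ[c>=2](S) → 3
  (T ⋈[d=f] σ[c>=2](S)) → 2
  γ[e; COUNT(*)→b]((T ⋈[d=f] σ[c>=2](S))) → 2
  R → 3
  ρ[e/g](R) → 3
  π[e,b](ρ[e/g](R)) → 3
  (γ[e; COUNT(*)→b]((T ⋈[d=f] σ[c>=2](S))) ∪ π[e,b](ρ[e/g](R))) → 5

== RESULT ==
e | b
3 | 1
4 | 6
6 | 4
8 | 1
9 | 1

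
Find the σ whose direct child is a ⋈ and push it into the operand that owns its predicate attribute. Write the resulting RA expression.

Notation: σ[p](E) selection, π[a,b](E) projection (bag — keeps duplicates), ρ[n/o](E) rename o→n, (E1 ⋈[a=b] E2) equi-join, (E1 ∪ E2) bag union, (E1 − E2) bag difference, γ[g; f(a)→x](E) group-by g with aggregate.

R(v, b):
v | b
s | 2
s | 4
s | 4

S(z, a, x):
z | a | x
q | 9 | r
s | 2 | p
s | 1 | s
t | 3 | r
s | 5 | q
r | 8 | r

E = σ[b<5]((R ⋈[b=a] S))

σ filters on b, owned by the left side.
E' = (σ[b<5](R) ⋈[b=a] S)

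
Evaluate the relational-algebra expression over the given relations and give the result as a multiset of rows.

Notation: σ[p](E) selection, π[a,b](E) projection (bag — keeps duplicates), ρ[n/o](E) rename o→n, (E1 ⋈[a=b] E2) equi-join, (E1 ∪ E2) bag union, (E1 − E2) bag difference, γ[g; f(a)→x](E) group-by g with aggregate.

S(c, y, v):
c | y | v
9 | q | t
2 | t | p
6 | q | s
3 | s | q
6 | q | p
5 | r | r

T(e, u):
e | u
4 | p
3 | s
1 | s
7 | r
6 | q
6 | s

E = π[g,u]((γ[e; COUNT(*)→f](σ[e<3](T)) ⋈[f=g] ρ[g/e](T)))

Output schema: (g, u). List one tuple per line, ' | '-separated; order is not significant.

Subexpression sizes:
  T → 6
  σ[e<3](T) → 1
  γ[e; COUNT(*)→f](σ[e<3](T)) → 1
  T → 6
  ρ[g/e](T) → 6
  (γ[e; COUNT(*)→f](σ[e<3](T)) ⋈[f=g] ρ[g/e](T)) → 1
  π[g,u]((γ[e; COUNT(*)→f](σ[e<3](T)) ⋈[f=g] ρ[g/e](T))) → 1

== RESULT ==
g | u
1 | s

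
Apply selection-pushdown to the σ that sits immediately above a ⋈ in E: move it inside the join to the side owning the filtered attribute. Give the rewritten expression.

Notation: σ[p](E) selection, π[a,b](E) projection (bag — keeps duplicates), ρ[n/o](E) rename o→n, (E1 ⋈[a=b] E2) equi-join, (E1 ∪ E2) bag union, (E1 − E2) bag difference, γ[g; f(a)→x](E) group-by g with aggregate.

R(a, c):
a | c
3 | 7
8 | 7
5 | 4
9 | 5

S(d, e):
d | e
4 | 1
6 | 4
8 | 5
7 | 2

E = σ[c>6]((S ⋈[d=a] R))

σ filters on c, owned by the right side.
E' = (S ⋈[d=a] σ[c>6](R))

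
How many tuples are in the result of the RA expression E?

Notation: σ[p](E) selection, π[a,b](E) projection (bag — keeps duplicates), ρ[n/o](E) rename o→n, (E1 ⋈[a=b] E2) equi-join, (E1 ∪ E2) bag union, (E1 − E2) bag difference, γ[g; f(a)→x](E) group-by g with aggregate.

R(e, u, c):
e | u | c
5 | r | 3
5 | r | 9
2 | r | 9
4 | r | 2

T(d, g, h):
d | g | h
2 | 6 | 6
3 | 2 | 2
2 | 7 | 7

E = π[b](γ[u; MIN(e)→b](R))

Subexpression sizes:
  R → 4
  γ[u; MIN(e)→b](R) → 1
  π[b](γ[u; MIN(e)→b](R)) → 1

|E| = 1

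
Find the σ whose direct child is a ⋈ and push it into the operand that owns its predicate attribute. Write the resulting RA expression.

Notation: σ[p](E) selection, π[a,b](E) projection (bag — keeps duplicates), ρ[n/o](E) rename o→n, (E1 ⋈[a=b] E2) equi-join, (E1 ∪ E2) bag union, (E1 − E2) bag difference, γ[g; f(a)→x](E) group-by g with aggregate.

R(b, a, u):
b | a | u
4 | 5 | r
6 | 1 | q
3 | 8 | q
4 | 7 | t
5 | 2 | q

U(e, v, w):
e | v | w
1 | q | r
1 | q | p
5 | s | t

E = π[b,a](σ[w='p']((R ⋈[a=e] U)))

σ filters on w, owned by the right side.
E' = π[b,a]((R ⋈[a=e] σ[w='p'](U)))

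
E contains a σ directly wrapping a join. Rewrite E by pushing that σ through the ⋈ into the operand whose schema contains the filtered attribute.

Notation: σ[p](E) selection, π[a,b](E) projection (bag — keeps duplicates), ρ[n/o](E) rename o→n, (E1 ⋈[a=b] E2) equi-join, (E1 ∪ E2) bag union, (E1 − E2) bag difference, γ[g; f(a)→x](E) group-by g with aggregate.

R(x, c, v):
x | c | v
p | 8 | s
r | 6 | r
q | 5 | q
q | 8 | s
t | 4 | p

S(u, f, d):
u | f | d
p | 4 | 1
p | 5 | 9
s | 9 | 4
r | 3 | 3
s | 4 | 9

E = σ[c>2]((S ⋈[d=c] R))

σ filters on c, owned by the right side.
E' = (S ⋈[d=c] σ[c>2](R))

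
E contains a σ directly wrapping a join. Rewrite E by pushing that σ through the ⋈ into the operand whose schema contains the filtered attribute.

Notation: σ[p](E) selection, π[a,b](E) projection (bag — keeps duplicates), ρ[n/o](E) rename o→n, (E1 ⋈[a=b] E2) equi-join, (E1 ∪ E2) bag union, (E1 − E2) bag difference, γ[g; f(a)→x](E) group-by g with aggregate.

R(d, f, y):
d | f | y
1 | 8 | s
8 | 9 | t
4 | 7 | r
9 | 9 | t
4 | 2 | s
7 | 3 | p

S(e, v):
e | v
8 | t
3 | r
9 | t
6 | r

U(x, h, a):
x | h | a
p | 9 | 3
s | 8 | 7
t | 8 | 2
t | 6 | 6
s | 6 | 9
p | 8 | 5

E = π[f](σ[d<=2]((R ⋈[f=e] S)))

σ filters on d, owned by the left side.
E' = π[f]((σ[d<=2](R) ⋈[f=e] S))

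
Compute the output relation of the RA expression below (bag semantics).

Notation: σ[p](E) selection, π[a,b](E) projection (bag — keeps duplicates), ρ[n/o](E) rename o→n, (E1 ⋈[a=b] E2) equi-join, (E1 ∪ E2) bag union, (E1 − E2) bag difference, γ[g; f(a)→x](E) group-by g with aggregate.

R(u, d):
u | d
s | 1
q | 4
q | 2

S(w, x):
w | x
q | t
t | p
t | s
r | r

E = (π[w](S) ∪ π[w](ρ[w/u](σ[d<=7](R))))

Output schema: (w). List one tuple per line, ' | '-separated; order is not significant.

Subexpression sizes:
  S → 4
  π[w](S) → 4
  R → 3
  σ[d<=7](R) → 3
  ρ[w/u](σ[d<=7](R)) → 3
  π[w](ρ[w/u](σ[d<=7](R))) → 3
  (π[w](S) ∪ π[w](ρ[w/u](σ[d<=7](R)))) → 7

== RESULT ==
w
q
q
q
r
s
t
t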